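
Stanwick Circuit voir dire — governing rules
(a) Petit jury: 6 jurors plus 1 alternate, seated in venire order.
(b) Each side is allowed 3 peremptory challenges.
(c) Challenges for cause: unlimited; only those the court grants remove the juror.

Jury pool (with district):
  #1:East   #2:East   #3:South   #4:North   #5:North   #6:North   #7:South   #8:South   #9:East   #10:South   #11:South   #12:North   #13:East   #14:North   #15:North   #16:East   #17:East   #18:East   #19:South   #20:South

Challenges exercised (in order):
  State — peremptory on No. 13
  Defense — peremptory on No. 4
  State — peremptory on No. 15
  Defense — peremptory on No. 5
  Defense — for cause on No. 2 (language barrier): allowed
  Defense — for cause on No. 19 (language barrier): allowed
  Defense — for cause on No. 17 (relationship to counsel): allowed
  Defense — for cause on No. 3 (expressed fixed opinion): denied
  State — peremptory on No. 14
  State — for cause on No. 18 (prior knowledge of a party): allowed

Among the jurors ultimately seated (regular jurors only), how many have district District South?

3

Removed: #2, #4, #5, #13, #14, #15, #17, #18, #19.
Seated jurors 1–6: #1, #3, #6, #7, #8, #9 (alternates #10 not counted).
Of those, in District South: #3, #7, #8 → 3.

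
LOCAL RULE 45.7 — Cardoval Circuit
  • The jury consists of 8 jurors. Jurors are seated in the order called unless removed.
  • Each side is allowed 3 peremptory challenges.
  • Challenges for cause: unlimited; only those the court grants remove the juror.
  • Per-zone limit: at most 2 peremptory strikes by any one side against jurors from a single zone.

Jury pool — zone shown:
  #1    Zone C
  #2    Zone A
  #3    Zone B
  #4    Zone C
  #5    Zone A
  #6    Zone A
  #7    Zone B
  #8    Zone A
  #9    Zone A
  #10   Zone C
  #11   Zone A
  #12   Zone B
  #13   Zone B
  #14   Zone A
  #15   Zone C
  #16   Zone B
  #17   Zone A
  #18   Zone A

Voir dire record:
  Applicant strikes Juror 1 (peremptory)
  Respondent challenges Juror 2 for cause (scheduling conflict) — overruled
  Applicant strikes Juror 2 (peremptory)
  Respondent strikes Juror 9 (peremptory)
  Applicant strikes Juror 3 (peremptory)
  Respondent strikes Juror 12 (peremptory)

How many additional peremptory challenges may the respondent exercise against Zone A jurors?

Respondent peremptories so far: #9, #12 — 2 of 3 used, 1 left overall.
Against Zone A: #9 — 1 used; per-zone cap 2 leaves 1.
Binding limit: min(1, 1) = 1.

1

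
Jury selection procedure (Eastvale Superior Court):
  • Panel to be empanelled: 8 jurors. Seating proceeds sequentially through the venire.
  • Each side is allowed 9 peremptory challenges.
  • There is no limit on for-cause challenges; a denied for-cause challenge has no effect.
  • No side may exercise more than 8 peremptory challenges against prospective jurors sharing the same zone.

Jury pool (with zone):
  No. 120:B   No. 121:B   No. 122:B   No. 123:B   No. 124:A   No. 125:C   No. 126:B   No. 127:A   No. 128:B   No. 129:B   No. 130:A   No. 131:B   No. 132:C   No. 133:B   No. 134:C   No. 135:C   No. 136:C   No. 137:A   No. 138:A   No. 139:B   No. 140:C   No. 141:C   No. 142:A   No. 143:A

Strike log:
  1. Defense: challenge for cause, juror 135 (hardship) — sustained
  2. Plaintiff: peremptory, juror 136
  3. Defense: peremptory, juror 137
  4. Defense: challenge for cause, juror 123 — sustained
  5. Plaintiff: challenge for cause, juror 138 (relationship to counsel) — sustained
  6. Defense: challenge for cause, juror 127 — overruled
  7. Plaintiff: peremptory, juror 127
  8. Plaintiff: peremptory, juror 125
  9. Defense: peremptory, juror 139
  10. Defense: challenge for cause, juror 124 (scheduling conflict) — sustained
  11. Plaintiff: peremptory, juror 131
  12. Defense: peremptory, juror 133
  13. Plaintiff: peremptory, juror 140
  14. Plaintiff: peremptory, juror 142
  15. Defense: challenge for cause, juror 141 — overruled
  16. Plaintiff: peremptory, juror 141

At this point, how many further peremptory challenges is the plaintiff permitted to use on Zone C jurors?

2

Plaintiff peremptories so far: #136, #127, #125, #131, #140, #142, #141 — 7 of 9 used, 2 left overall.
Against Zone C: #136, #125, #140, #141 — 4 used; per-zone cap 8 leaves 4.
Binding limit: min(2, 4) = 2.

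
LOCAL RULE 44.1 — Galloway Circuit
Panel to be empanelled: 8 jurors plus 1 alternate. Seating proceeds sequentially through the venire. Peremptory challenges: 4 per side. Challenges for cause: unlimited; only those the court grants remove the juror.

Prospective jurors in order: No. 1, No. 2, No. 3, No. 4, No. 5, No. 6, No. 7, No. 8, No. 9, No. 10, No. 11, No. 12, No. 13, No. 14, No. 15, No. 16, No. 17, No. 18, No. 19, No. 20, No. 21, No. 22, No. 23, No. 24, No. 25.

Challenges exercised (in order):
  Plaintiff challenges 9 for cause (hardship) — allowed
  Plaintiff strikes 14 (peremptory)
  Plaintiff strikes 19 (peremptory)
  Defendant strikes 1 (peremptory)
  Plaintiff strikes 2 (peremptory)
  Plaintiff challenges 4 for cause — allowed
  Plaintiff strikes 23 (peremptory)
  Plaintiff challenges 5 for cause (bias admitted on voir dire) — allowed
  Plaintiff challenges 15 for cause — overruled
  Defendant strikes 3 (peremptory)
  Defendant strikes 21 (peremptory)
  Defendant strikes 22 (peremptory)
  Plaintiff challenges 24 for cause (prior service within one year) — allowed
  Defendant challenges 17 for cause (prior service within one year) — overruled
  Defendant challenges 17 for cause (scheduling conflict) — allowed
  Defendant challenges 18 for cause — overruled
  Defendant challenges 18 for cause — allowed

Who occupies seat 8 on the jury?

Removed: #1, #2, #3, #4, #5, #9, #14, #17, #18, #19, #21, #22, #23, #24. (#15 stays — for-cause denied.)
Seating in order: seats 1–8 → #6, #7, #8, #10, #11, #12, #13, #15; alternates → #16.
So seat 8 is #15.

15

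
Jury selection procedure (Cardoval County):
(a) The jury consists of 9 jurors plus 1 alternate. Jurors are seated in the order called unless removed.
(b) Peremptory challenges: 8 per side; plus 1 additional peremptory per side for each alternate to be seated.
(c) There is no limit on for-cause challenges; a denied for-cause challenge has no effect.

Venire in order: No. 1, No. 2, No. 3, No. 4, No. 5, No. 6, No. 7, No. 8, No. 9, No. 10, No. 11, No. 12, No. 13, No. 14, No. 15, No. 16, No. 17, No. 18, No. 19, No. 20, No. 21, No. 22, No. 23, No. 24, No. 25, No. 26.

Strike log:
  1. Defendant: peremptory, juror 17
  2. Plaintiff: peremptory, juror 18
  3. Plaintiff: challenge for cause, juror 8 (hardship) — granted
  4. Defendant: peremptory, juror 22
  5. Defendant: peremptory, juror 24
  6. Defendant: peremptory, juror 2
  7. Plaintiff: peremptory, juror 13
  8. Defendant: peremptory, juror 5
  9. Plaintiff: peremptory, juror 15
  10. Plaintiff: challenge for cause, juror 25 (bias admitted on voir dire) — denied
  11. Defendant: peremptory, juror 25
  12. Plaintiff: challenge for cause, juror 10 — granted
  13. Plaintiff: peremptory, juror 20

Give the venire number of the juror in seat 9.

14

Removed: #2, #5, #8, #10, #13, #15, #17, #18, #20, #22, #24, #25.
Filling seats in venire order through position 9: #1, #3, #4, #6, #7, #9, #11, #12, #14.
So seat 9 is #14.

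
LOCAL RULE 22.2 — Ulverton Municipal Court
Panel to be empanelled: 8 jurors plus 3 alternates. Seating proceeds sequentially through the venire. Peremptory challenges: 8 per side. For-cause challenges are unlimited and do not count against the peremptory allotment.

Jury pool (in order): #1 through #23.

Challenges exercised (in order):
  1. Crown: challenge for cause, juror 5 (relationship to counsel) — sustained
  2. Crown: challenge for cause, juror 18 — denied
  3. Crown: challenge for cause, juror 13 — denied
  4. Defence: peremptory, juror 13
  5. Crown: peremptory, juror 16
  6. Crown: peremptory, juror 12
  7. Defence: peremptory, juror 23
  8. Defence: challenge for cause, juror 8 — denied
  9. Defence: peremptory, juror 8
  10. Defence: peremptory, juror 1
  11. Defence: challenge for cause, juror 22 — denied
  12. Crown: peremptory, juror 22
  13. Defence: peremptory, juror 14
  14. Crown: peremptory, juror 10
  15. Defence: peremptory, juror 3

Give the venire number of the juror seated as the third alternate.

Removed: #1, #3, #5, #8, #10, #12, #13, #14, #16, #22, #23. (#18 stays — for-cause denied.)
Filling seats in venire order through position 11: #2, #4, #6, #7, #9, #11, #15, #17, #18, #19, #20.
So alternate 3 is #20.

20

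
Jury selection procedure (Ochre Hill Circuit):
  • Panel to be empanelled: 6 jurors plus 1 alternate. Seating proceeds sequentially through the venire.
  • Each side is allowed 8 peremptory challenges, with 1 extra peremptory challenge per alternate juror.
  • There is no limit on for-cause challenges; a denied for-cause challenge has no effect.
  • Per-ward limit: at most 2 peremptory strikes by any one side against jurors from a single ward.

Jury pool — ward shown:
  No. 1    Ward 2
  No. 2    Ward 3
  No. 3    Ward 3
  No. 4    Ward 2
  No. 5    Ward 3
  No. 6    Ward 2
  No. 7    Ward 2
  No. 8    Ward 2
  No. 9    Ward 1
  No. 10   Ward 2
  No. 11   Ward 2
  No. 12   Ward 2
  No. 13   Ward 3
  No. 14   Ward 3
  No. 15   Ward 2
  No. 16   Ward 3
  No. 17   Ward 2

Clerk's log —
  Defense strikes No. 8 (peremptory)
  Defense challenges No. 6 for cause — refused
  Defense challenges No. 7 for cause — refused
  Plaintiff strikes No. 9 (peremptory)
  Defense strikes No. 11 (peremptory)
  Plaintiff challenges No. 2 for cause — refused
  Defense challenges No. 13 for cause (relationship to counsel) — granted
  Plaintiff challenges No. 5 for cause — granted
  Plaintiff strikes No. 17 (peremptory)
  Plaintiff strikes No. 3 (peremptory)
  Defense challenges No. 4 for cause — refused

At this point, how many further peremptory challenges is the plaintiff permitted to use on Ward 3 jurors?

Plaintiff peremptories so far: #9, #17, #3 — 3 of 9 used, 6 left overall.
Against Ward 3: #3 — 1 used; per-ward cap 2 leaves 1.
Binding limit: min(6, 1) = 1.

1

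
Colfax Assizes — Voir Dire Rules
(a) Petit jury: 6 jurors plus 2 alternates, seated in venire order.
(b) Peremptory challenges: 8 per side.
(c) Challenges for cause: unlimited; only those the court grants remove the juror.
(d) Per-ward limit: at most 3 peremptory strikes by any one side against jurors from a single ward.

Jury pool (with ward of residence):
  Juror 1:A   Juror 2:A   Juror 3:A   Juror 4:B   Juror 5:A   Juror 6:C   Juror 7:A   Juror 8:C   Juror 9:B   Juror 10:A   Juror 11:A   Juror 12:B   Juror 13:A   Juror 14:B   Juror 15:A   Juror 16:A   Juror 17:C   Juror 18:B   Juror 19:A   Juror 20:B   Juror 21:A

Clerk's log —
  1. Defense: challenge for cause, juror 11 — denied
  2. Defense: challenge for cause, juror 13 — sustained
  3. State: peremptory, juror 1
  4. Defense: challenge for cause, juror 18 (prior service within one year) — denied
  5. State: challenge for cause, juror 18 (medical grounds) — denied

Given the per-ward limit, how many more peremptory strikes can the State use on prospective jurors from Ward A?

State peremptories so far: #1 — 1 of 8 used, 7 left overall.
Against Ward A: #1 — 1 used; per-ward cap 3 leaves 2.
Binding limit: min(7, 2) = 2.

2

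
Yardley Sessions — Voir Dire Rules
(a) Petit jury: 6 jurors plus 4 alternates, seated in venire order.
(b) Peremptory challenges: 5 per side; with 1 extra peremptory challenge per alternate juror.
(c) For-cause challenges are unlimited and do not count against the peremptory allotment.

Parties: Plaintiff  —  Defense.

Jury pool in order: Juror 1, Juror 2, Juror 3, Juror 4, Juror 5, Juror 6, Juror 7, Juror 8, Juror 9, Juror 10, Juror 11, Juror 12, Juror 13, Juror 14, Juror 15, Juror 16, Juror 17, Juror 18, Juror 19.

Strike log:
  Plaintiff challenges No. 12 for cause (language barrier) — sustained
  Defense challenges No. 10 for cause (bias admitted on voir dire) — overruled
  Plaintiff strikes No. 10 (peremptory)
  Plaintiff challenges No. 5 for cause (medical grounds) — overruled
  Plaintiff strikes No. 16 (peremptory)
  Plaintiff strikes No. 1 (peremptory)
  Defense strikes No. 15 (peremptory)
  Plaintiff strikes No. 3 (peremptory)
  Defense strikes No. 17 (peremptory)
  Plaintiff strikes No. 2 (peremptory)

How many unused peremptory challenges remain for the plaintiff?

4

Plaintiff allotment: 5 base + 1 × 4 alternates = 9.
Plaintiff peremptories used: #10, #16, #1, #3, #2 — 5 (for-cause on #12, #5 don't count).
Remaining: 9 − 5 = 4.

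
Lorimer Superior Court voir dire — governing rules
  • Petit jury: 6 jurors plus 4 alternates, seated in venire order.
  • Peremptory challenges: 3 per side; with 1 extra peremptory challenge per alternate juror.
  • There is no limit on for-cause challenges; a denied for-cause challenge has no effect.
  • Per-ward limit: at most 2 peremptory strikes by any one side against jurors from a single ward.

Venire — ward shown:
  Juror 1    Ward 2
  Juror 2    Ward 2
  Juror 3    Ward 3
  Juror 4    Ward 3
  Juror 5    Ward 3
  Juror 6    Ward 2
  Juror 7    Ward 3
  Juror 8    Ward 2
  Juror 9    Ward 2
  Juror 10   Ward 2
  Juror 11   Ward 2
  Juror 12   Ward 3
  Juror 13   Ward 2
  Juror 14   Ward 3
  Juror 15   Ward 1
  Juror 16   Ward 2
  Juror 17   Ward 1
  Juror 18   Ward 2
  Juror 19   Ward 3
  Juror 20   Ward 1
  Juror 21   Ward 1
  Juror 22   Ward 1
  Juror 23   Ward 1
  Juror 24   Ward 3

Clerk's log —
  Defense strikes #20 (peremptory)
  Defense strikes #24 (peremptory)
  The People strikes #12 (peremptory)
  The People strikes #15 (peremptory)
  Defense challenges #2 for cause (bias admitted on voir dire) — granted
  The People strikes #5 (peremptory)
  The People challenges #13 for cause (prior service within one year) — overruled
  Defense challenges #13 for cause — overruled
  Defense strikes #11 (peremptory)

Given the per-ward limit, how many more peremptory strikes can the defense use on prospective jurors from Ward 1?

Defense peremptories so far: #20, #24, #11 — 3 of 7 used, 4 left overall.
Against Ward 1: #20 — 1 used; per-ward cap 2 leaves 1.
Binding limit: min(4, 1) = 1.

1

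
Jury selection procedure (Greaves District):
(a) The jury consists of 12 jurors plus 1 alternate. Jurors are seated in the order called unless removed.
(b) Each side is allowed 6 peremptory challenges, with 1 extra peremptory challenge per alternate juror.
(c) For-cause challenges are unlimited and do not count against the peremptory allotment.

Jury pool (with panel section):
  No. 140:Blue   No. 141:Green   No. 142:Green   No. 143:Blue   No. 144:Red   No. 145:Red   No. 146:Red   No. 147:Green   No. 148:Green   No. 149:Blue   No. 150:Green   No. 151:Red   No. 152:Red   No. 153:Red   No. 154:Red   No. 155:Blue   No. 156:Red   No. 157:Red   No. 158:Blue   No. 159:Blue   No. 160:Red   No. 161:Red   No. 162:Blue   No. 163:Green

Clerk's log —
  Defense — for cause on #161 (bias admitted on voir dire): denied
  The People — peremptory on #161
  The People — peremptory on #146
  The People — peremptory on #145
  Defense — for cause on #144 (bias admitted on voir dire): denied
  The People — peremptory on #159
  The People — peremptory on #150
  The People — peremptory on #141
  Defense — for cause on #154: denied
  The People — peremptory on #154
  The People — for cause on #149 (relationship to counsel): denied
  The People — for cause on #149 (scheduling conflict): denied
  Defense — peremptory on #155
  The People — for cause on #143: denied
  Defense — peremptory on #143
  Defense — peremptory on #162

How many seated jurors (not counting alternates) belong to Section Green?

3

Removed: #141, #143, #145, #146, #150, #154, #155, #159, #161, #162.
Seated jurors 1–12: #140, #142, #144, #147, #148, #149, #151, #152, #153, #156, #157, #158 (alternates #160 not counted).
Of those, in Section Green: #142, #147, #148 → 3.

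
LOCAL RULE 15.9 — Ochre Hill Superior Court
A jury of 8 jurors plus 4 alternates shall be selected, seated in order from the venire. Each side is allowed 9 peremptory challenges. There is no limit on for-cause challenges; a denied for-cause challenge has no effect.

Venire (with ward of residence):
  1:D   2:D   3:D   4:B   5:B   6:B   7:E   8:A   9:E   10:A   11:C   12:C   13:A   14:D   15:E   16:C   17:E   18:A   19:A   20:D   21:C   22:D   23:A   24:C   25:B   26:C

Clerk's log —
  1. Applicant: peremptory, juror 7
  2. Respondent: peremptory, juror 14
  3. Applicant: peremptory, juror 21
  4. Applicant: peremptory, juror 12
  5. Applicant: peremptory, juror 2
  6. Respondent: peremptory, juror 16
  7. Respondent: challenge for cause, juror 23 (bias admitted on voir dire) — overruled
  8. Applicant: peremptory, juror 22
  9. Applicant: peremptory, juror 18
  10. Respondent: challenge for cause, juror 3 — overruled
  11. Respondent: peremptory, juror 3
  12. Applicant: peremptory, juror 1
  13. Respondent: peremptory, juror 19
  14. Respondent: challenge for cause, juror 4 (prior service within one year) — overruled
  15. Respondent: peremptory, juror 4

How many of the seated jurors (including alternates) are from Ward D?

Removed: #1, #2, #3, #4, #7, #12, #14, #16, #18, #19, #21, #22.
Seated (12 incl. alternates): #5, #6, #8, #9, #10, #11, #13, #15, #17, #20, #23, #24.
Of those, in Ward D: #20 → 1.

1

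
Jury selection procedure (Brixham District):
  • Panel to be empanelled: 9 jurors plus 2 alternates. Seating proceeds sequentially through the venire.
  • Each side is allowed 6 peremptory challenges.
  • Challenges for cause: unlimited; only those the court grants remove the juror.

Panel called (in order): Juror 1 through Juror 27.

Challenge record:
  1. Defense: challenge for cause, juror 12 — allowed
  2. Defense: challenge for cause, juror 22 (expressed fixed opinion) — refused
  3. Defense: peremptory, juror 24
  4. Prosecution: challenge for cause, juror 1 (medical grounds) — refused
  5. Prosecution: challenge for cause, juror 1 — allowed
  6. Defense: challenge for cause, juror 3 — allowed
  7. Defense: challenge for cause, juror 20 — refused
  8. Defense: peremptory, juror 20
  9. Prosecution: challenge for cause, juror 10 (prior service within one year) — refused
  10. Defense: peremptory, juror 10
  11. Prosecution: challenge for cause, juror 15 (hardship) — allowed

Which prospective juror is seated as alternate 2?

16

Removed: #1, #3, #10, #12, #15, #20, #24. (#22 stays — for-cause denied.)
Seating in order: seats 1–9 → #2, #4, #5, #6, #7, #8, #9, #11, #13; alternates → #14, #16.
So alternate 2 is #16.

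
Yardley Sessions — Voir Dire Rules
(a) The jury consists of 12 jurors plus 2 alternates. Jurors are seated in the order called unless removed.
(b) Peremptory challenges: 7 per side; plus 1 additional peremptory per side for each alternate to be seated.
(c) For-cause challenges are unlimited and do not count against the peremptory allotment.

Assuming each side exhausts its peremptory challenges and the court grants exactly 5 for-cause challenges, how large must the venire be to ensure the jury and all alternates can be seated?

37

Seats to fill: 12 + 2 alternates = 14.
Peremptories: 7 + 1×2 = 9 per side × 2 sides = 18.
For-cause removals: 5.
Minimum venire: 14 + 18 + 5 = 37.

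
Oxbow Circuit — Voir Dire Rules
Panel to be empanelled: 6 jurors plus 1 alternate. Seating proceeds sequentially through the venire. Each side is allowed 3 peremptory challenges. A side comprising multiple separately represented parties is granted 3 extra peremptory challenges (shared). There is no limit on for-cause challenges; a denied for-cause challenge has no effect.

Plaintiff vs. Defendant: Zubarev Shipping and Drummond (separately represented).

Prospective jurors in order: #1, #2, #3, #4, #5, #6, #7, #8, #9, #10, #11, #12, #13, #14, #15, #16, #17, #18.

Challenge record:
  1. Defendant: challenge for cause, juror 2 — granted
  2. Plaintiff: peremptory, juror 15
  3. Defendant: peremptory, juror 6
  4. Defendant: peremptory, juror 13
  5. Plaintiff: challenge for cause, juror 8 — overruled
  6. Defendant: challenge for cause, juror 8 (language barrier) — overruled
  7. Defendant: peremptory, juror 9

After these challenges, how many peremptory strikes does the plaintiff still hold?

Plaintiff allotment: 3.
Plaintiff peremptories used: #15 — 1 (the for-cause on #8 doesn't count).
Remaining: 3 − 1 = 2.

2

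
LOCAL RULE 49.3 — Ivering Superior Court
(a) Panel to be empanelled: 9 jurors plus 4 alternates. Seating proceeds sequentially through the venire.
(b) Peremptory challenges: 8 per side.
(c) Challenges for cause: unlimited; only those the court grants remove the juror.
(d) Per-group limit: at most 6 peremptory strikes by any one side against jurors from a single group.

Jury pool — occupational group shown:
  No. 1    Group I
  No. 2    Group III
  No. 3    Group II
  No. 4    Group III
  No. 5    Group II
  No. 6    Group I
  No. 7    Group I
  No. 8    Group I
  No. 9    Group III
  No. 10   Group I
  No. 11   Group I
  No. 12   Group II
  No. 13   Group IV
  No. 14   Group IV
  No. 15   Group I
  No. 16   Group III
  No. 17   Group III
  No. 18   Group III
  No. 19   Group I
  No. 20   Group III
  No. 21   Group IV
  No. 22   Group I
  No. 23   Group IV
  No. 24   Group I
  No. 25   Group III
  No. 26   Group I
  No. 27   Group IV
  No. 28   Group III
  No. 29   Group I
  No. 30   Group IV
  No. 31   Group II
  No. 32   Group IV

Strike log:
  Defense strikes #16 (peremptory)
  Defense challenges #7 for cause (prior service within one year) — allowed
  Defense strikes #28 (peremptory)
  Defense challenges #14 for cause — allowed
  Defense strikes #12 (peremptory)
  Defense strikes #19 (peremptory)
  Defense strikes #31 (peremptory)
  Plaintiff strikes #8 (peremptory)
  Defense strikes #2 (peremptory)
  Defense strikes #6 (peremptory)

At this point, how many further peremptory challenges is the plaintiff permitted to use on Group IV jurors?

Plaintiff peremptories so far: #8 — 1 of 8 used, 7 left overall.
Against Group IV: none yet — per-group cap 6 leaves 6.
Binding limit: min(7, 6) = 6.

6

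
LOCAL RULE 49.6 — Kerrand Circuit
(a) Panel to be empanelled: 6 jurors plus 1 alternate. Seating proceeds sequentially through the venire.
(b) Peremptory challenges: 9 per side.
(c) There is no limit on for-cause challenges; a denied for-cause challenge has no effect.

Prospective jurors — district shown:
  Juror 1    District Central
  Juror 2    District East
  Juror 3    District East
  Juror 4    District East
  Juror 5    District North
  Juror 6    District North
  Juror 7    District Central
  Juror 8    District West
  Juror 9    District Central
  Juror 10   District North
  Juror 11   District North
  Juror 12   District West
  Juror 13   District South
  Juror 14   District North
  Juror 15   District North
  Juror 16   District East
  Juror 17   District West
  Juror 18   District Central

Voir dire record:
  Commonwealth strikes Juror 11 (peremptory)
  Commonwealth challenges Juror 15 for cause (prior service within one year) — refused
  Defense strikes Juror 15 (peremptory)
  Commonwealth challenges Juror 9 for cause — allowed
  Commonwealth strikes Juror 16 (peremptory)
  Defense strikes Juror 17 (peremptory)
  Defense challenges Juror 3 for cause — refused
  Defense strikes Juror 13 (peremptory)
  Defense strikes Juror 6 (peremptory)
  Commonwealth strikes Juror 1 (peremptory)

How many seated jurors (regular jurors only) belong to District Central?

Removed: #1, #6, #9, #11, #13, #15, #16, #17.
Seated jurors 1–6: #2, #3, #4, #5, #7, #8 (alternates #10 not counted).
Of those, in District Central: #7 → 1.

1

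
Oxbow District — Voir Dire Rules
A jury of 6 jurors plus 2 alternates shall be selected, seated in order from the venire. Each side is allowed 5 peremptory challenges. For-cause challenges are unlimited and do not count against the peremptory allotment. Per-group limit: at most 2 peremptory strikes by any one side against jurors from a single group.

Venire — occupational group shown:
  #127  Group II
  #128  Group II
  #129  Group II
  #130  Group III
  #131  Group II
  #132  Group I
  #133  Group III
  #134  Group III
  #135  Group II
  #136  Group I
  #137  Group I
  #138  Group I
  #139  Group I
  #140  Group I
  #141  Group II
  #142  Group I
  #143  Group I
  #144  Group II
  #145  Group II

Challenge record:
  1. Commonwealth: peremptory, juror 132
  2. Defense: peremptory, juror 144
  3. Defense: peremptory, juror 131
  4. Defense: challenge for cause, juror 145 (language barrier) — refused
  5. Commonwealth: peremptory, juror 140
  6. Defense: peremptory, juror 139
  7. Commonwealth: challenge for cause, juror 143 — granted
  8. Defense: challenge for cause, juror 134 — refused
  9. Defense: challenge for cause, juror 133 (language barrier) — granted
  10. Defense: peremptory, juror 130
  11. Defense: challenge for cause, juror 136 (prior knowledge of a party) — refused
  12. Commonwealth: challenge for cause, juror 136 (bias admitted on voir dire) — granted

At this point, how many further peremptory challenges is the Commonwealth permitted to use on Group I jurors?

Commonwealth peremptories so far: #132, #140 — 2 of 5 used, 3 left overall.
Against Group I: #132, #140 — 2 used; per-group cap 2 leaves 0.
Binding limit: min(3, 0) = 0.

0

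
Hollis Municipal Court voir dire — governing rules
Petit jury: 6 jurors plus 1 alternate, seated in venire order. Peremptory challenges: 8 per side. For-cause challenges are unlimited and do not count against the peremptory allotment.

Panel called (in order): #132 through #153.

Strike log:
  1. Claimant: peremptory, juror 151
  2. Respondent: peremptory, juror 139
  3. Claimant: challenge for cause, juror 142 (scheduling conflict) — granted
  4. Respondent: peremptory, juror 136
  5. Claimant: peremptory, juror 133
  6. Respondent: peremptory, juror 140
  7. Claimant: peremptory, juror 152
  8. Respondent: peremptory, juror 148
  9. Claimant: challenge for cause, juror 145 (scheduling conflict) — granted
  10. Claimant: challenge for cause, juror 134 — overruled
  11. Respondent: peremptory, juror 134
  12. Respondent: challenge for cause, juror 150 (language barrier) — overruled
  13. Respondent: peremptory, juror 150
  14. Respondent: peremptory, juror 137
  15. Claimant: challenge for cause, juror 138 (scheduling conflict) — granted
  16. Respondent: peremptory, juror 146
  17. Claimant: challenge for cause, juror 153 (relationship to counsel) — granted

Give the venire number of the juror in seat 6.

Removed: #133, #134, #136, #137, #138, #139, #140, #142, #145, #146, #148, #150, #151, #152, #153.
Seating in order: seats 1–6 → #132, #135, #141, #143, #144, #147; alternates → #149.
So seat 6 is #147.

147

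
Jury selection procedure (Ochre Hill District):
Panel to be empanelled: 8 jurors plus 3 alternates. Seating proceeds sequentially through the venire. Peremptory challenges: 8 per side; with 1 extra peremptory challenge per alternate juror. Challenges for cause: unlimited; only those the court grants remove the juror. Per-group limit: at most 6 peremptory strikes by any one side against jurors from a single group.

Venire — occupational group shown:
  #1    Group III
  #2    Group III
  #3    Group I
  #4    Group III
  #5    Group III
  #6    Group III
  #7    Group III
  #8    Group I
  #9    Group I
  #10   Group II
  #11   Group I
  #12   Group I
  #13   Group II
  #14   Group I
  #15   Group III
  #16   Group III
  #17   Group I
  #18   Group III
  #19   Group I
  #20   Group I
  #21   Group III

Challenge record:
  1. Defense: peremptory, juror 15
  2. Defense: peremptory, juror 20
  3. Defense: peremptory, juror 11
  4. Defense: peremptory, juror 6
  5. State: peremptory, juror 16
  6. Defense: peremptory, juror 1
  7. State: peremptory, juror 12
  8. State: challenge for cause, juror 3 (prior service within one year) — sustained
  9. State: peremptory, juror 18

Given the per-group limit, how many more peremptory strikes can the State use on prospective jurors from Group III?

State peremptories so far: #16, #12, #18 — 3 of 11 used, 8 left overall.
Against Group III: #16, #18 — 2 used; per-group cap 6 leaves 4.
Binding limit: min(8, 4) = 4.

4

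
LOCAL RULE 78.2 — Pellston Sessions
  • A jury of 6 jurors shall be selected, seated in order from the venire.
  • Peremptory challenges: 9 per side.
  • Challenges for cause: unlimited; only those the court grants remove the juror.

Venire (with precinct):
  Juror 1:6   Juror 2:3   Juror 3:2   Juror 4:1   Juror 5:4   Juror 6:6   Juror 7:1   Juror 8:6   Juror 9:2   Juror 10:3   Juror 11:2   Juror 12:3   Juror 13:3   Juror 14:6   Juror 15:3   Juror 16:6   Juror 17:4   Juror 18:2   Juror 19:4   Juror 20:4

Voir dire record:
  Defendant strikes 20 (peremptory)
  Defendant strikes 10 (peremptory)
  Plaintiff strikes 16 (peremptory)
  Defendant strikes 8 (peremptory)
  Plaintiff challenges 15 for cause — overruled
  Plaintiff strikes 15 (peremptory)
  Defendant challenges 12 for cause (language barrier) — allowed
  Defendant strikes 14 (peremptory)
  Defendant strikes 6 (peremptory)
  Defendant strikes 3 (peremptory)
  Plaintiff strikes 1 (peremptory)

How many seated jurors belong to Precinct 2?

Removed: #1, #3, #6, #8, #10, #12, #14, #15, #16, #20.
Seated jurors 1–6: #2, #4, #5, #7, #9, #11.
Of those, in Precinct 2: #9, #11 → 2.

2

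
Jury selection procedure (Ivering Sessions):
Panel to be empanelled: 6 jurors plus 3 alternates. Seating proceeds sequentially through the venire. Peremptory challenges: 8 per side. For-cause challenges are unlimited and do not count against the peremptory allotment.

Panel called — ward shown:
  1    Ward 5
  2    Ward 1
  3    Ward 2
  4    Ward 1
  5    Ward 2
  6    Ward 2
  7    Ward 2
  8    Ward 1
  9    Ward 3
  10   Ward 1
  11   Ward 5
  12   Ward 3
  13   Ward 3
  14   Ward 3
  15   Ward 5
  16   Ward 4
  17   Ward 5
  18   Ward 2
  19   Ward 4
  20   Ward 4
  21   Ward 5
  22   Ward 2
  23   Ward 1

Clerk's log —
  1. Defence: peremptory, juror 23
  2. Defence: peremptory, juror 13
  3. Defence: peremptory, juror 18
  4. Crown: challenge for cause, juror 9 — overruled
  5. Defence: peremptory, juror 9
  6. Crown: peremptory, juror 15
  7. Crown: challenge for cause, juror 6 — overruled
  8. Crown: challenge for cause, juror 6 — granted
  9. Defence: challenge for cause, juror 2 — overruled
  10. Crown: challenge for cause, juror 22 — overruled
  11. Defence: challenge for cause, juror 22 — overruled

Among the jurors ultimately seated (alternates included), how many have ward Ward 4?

0

Removed: #6, #9, #13, #15, #18, #23.
Seated (9 incl. alternates): #1, #2, #3, #4, #5, #7, #8, #10, #11.
None of those are in Ward 4 → 0.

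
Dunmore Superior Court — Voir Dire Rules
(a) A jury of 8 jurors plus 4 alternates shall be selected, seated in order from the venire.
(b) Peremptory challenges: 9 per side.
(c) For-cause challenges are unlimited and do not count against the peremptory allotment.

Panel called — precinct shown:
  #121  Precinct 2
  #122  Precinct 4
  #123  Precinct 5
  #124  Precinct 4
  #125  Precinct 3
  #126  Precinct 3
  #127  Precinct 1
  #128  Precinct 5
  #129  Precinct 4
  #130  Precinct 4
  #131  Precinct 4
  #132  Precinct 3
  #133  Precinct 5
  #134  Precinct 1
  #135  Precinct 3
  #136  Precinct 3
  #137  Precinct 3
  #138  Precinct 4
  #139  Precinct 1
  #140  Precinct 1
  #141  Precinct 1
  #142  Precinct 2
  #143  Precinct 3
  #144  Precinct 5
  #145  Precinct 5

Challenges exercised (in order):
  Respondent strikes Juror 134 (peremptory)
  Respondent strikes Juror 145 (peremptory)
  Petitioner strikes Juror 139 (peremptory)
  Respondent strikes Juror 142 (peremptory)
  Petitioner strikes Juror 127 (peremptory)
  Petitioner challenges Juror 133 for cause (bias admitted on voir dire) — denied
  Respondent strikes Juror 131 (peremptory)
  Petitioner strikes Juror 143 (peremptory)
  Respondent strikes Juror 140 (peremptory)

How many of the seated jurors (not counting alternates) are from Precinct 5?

Removed: #127, #131, #134, #139, #140, #142, #143, #145.
Seated jurors 1–8: #121, #122, #123, #124, #125, #126, #128, #129 (alternates #130, #132, #133, #135 not counted).
Of those, in Precinct 5: #123, #128 → 2.

2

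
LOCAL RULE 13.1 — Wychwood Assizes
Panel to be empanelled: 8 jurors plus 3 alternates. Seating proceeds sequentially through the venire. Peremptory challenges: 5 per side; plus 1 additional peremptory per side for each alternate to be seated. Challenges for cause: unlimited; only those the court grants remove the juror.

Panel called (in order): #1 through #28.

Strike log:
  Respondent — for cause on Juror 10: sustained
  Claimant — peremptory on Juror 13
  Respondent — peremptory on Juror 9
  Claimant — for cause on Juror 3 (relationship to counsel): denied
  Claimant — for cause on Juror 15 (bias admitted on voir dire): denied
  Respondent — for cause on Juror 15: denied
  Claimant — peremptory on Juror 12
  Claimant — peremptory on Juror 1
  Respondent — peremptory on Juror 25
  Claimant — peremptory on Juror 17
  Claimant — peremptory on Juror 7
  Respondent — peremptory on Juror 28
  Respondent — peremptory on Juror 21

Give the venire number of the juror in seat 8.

Removed: #1, #7, #9, #10, #12, #13, #17, #21, #25, #28. (#3, #15 stay — for-cause denied.)
Seating in order: seats 1–8 → #2, #3, #4, #5, #6, #8, #11, #14; alternates → #15, #16, #18.
So seat 8 is #14.

14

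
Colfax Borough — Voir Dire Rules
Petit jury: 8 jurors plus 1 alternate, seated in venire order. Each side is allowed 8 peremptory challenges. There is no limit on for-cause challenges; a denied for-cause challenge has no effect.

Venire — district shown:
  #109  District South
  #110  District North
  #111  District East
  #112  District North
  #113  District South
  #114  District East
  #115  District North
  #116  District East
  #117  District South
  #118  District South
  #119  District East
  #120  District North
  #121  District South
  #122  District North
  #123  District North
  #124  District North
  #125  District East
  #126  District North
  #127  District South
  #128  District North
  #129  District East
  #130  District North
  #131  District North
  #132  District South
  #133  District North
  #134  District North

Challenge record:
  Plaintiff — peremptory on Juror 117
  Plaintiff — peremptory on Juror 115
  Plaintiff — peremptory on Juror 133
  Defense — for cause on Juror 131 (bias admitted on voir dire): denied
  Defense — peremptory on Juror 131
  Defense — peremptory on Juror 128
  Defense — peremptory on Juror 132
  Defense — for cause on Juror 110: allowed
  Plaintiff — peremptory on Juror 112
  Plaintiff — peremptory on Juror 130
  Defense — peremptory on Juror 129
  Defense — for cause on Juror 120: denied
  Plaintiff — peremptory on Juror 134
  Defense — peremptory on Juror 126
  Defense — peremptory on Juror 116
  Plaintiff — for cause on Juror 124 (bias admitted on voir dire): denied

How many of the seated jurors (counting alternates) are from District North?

Removed: #110, #112, #115, #116, #117, #126, #128, #129, #130, #131, #132, #133, #134.
Seated (9 incl. alternates): #109, #111, #113, #114, #118, #119, #120, #121, #122.
Of those, in District North: #120, #122 → 2.

2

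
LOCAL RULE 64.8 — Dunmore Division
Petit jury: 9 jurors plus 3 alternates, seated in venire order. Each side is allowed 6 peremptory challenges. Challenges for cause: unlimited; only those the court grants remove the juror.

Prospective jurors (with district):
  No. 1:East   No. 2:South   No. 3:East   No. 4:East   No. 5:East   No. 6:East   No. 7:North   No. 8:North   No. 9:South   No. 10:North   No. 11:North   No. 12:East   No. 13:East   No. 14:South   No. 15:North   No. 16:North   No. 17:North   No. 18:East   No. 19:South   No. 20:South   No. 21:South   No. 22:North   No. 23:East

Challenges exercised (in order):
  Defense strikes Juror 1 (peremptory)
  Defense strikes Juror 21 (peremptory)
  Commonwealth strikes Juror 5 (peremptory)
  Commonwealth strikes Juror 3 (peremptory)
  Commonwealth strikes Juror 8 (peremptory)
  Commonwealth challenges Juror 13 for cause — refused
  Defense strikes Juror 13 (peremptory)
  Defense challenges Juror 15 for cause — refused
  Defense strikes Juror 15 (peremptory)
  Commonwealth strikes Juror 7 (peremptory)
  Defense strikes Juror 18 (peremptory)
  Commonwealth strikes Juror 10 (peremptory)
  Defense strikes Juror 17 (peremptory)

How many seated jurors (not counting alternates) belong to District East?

Removed: #1, #3, #5, #7, #8, #10, #13, #15, #17, #18, #21.
Seated jurors 1–9: #2, #4, #6, #9, #11, #12, #14, #16, #19 (alternates #20, #22, #23 not counted).
Of those, in District East: #4, #6, #12 → 3.

3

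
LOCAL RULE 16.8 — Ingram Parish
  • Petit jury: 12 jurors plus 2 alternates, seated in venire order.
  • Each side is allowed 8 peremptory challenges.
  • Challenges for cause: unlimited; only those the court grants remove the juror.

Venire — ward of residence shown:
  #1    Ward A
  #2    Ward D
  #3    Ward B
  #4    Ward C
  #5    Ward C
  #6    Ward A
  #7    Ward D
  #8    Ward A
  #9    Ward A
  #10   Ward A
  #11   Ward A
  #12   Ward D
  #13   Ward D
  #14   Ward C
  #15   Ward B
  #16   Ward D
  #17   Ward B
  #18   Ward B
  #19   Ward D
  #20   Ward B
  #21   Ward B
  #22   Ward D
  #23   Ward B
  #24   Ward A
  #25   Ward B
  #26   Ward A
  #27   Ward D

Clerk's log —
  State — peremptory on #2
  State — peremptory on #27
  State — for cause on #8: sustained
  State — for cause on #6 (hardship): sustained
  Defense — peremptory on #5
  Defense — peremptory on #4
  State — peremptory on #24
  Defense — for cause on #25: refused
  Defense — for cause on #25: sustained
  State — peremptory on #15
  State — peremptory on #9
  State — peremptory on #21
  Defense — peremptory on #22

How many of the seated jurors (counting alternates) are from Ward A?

3

Removed: #2, #4, #5, #6, #8, #9, #15, #21, #22, #24, #25, #27.
Seated (14 incl. alternates): #1, #3, #7, #10, #11, #12, #13, #14, #16, #17, #18, #19, #20, #23.
Of those, in Ward A: #1, #10, #11 → 3.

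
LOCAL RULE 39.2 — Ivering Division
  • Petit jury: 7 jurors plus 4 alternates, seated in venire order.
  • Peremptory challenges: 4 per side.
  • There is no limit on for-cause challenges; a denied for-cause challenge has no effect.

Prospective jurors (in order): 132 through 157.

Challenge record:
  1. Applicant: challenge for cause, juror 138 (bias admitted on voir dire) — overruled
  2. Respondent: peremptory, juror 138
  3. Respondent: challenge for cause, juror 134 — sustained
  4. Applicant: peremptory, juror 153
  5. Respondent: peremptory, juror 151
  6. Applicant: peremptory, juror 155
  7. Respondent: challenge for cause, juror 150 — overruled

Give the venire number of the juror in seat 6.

Removed: #134, #138, #151, #153, #155. (#150 stays — for-cause denied.)
Filling seats in venire order through position 6: #132, #133, #135, #136, #137, #139.
So seat 6 is #139.

139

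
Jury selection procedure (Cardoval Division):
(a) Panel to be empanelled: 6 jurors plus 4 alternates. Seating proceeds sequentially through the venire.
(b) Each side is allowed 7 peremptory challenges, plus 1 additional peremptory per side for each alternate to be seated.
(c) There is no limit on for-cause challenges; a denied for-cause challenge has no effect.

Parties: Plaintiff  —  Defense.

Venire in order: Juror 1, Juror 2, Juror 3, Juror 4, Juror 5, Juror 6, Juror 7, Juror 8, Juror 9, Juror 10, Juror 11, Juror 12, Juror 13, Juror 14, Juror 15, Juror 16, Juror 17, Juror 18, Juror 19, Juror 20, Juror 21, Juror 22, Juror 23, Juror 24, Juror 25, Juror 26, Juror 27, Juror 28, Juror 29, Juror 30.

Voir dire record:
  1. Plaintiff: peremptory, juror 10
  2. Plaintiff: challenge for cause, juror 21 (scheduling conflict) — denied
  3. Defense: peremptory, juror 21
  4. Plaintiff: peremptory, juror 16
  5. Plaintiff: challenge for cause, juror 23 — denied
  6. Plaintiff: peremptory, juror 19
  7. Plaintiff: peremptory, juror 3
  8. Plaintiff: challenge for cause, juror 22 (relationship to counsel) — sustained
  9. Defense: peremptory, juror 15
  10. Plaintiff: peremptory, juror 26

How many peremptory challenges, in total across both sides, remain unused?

15

Plaintiff allotment: 7 base + 1 × 4 alternates = 11. Defense allotment: 7 base + 1 × 4 alternates = 11.
Plaintiff peremptories used: #10, #16, #19, #3, #26 — 5 (for-cause on #21, #23, #22 don't count).
Defense peremptories used: #21, #15 — 2.
Remaining: (11 − 5) + (11 − 2) = 15.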